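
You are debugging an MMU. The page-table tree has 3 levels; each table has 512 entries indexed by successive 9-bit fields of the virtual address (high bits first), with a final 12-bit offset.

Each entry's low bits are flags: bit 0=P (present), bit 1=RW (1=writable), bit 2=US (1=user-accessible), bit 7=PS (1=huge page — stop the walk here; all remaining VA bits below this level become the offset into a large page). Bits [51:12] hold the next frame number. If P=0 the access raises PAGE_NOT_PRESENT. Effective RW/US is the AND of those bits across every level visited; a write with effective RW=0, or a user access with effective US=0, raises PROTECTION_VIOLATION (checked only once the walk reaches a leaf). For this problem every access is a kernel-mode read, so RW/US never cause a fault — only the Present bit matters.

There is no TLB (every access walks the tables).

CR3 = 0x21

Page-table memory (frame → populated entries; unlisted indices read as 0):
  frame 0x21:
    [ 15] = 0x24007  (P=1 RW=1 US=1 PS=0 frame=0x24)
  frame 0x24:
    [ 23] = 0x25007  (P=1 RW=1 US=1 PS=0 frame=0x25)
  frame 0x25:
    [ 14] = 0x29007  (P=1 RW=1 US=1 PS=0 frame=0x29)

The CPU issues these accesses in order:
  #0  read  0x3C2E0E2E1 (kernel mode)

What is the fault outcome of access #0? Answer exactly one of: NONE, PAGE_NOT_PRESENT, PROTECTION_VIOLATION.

Per-access translation:
#0 VA=0x3C2E0E2E1 (r,kernel):
  L0: frame=0x21 idx=15 entry=0x24007 [P=1 RW=1 US=1 PS=0]
  L1: frame=0x24 idx=23 entry=0x25007 [P=1 RW=1 US=1 PS=0]
  L2: frame=0x25 idx=14 entry=0x29007 [P=1 RW=1 US=1 PS=0]
  ✓ 0x292E1  — 3 lookups

Access #0 fault: NONE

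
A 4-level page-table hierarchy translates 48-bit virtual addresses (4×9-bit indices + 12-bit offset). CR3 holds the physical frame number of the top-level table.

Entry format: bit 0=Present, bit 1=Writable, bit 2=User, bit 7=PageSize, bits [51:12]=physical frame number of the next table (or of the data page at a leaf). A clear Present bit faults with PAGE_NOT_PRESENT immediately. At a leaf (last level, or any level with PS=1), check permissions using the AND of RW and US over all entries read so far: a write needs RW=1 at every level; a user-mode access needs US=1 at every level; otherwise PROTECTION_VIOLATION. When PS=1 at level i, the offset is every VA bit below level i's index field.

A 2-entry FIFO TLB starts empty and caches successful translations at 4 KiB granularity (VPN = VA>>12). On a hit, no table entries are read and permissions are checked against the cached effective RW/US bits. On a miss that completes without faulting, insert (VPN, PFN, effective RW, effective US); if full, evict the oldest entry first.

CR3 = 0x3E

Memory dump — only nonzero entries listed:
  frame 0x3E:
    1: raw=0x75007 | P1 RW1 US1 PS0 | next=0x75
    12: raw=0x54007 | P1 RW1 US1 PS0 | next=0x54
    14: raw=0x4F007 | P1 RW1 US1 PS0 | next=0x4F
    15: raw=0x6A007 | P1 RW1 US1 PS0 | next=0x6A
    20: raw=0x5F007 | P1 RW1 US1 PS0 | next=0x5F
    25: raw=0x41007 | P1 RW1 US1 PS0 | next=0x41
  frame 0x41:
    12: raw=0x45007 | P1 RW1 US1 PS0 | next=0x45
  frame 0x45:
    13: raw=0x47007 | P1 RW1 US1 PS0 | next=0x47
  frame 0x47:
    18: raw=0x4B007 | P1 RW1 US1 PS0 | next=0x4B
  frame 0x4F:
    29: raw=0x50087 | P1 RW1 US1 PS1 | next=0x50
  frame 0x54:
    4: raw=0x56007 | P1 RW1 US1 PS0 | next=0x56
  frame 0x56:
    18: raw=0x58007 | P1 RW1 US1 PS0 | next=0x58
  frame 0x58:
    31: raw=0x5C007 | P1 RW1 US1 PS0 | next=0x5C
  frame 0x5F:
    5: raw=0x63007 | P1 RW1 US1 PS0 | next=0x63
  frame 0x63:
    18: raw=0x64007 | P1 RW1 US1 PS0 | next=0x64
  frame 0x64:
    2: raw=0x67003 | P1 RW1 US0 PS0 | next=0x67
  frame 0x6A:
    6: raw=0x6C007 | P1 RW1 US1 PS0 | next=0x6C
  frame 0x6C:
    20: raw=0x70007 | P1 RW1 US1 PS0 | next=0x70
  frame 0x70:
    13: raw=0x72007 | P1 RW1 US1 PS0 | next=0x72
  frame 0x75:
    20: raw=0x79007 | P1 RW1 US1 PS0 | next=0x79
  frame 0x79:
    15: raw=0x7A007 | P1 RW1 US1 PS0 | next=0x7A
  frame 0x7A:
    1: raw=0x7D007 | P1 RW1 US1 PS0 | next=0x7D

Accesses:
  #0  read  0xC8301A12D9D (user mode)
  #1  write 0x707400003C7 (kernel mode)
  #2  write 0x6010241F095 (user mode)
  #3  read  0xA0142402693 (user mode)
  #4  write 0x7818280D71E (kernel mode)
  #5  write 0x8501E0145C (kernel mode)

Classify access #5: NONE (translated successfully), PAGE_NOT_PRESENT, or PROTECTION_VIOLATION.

Walk each access:
#0 VA=0xC8301A12D9D (r,user):
  L0: frame=0x3E idx=25 entry=0x41007 [P=1 RW=1 US=1 PS=0]
  L1: frame=0x41 idx=12 entry=0x45007 [P=1 RW=1 US=1 PS=0]
  L2: frame=0x45 idx=13 entry=0x47007 [P=1 RW=1 US=1 PS=0]
  L3: frame=0x47 idx=18 entry=0x4B007 [P=1 RW=1 US=1 PS=0]
  ✓ 0x4BD9D  — 4 lookups
#1 VA=0x707400003C7 (w,kernel):
  L0: frame=0x3E idx=14 entry=0x4F007 [P=1 RW=1 US=1 PS=0]
  L1: frame=0x4F idx=29 entry=0x50087 [P=1 RW=1 US=1 PS=1]
  ✓ 0x503C7 (huge @L1)  — 2 lookups
#2 VA=0x6010241F095 (w,user):
  L0: frame=0x3E idx=12 entry=0x54007 [P=1 RW=1 US=1 PS=0]
  L1: frame=0x54 idx=4 entry=0x56007 [P=1 RW=1 US=1 PS=0]
  L2: frame=0x56 idx=18 entry=0x58007 [P=1 RW=1 US=1 PS=0]
  L3: frame=0x58 idx=31 entry=0x5C007 [P=1 RW=1 US=1 PS=0]
  ✓ 0x5C095  — 4 lookups
#3 VA=0xA0142402693 (r,user):
  L0: frame=0x3E idx=20 entry=0x5F007 [P=1 RW=1 US=1 PS=0]
  L1: frame=0x5F idx=5 entry=0x63007 [P=1 RW=1 US=1 PS=0]
  L2: frame=0x63 idx=18 entry=0x64007 [P=1 RW=1 US=1 PS=0]
  L3: frame=0x64 idx=2 entry=0x67003 [P=1 RW=1 US=0 PS=0]
  ⇒ fault: PROTECTION_VIOLATION  — 4 lookups
#4 VA=0x7818280D71E (w,kernel):
  L0: frame=0x3E idx=15 entry=0x6A007 [P=1 RW=1 US=1 PS=0]
  L1: frame=0x6A idx=6 entry=0x6C007 [P=1 RW=1 US=1 PS=0]
  L2: frame=0x6C idx=20 entry=0x70007 [P=1 RW=1 US=1 PS=0]
  L3: frame=0x70 idx=13 entry=0x72007 [P=1 RW=1 US=1 PS=0]
  ✓ 0x7271E  — 4 lookups
#5 VA=0x8501E0145C (w,kernel):
  L0: frame=0x3E idx=1 entry=0x75007 [P=1 RW=1 US=1 PS=0]
  L1: frame=0x75 idx=20 entry=0x79007 [P=1 RW=1 US=1 PS=0]
  L2: frame=0x79 idx=15 entry=0x7A007 [P=1 RW=1 US=1 PS=0]
  L3: frame=0x7A idx=1 entry=0x7D007 [P=1 RW=1 US=1 PS=0]
  ✓ 0x7D45C  — 4 lookups

Access #5 fault: NONE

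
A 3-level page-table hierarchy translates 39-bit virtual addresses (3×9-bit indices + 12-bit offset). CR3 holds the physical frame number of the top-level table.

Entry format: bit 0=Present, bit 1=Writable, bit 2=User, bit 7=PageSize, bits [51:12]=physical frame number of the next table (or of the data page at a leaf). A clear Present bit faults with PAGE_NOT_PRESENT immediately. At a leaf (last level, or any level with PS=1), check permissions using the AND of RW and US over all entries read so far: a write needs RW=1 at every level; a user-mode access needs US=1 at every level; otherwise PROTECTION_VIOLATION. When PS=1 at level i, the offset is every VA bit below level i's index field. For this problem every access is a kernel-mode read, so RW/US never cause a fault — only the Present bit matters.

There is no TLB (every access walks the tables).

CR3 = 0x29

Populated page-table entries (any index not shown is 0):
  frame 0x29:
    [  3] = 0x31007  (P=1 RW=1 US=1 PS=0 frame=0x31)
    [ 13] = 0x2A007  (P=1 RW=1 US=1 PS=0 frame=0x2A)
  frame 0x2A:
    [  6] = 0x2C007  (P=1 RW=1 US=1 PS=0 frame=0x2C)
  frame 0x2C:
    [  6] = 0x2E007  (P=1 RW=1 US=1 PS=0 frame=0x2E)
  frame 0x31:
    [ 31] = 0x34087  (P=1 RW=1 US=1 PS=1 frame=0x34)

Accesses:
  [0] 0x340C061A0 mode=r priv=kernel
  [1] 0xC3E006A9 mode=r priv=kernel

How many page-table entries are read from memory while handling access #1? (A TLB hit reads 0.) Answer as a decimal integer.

Walk each access:
#0 VA=0x340C061A0 (r,kernel):
  lvl0: tbl 0x29, slot 13 ⇒ 0x2A007 (P1/RW1/US1/PS0)
  lvl1: tbl 0x2A, slot 6 ⇒ 0x2C007 (P1/RW1/US1/PS0)
  lvl2: tbl 0x2C, slot 6 ⇒ 0x2E007 (P1/RW1/US1/PS0)
  → PA=0x2E1A0  (3 entries read)
#1 VA=0xC3E006A9 (r,kernel):
  lvl0: tbl 0x29, slot 3 ⇒ 0x31007 (P1/RW1/US1/PS0)
  lvl1: tbl 0x31, slot 31 ⇒ 0x34087 (P1/RW1/US1/PS1)
  → PA=0x346A9 (huge @L1)  (2 entries read)

Entries read for #1: 2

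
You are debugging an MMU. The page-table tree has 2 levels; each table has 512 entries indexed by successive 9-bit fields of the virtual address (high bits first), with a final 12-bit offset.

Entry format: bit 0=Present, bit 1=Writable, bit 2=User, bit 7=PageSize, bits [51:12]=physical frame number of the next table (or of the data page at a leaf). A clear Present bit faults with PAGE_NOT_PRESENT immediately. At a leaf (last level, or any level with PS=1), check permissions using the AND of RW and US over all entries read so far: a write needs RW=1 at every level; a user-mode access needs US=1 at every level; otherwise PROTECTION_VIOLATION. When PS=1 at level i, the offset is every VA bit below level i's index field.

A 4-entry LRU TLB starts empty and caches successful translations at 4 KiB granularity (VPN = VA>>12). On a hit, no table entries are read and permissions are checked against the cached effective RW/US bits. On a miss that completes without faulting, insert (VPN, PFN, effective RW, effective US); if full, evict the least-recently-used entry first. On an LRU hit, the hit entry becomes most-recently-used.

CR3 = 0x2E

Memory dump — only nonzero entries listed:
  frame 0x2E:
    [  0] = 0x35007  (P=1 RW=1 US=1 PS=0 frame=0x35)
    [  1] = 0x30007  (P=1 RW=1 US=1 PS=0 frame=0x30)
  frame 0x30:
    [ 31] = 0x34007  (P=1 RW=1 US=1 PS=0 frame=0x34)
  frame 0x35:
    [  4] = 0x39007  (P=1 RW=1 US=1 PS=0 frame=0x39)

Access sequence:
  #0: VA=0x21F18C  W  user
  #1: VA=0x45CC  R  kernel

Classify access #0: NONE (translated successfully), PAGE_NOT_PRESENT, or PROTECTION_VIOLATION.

Walk each access:
#0 VA=0x21F18C (w,user):
  lvl0: tbl 0x2E, slot 1 ⇒ 0x30007 (P1/RW1/US1/PS0)
  lvl1: tbl 0x30, slot 31 ⇒ 0x34007 (P1/RW1/US1/PS0)
  ⇒ phys 0x3418C  [2 reads]
#1 VA=0x45CC (r,kernel):
  lvl0: tbl 0x2E, slot 0 ⇒ 0x35007 (P1/RW1/US1/PS0)
  lvl1: tbl 0x35, slot 4 ⇒ 0x39007 (P1/RW1/US1/PS0)
  ⇒ phys 0x395CC  [2 reads]

Access #0 fault: NONE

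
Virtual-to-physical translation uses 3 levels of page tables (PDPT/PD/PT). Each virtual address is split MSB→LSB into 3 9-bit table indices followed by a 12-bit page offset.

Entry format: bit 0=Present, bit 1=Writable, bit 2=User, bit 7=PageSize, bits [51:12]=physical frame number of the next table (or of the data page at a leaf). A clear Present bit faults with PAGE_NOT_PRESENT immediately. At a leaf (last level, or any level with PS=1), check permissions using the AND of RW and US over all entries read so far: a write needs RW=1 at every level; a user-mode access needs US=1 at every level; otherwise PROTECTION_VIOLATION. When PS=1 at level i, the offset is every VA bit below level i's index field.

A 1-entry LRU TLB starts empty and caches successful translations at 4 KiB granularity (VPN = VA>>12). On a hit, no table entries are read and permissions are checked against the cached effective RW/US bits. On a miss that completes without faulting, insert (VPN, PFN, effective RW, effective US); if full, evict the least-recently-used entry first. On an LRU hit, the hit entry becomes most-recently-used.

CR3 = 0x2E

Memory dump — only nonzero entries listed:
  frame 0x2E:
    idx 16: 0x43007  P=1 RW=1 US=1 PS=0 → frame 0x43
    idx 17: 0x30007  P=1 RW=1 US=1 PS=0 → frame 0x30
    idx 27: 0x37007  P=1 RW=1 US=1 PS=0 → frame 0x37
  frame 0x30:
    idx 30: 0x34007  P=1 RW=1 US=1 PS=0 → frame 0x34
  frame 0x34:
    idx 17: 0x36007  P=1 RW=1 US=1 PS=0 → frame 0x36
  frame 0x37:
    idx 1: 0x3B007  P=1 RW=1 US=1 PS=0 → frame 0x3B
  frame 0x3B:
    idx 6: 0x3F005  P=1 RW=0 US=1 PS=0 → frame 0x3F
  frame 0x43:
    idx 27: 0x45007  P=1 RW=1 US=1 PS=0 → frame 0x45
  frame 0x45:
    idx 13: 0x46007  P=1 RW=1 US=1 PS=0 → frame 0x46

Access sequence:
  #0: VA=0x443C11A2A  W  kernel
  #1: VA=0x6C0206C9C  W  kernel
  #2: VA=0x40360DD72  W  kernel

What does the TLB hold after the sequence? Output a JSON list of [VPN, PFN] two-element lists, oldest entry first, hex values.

Per-access translation:
#0 VA=0x443C11A2A (w,kernel):
  L0: frame=0x2E idx=17 entry=0x30007 [P=1 RW=1 US=1 PS=0]
  L1: frame=0x30 idx=30 entry=0x34007 [P=1 RW=1 US=1 PS=0]
  L2: frame=0x34 idx=17 entry=0x36007 [P=1 RW=1 US=1 PS=0]
  → PA=0x36A2A  (3 entries read)
#1 VA=0x6C0206C9C (w,kernel):
  L0: frame=0x2E idx=27 entry=0x37007 [P=1 RW=1 US=1 PS=0]
  L1: frame=0x37 idx=1 entry=0x3B007 [P=1 RW=1 US=1 PS=0]
  L2: frame=0x3B idx=6 entry=0x3F005 [P=1 RW=0 US=1 PS=0]
  ⇒ fault: PROTECTION_VIOLATION  — 3 lookups
#2 VA=0x40360DD72 (w,kernel):
  L0: frame=0x2E idx=16 entry=0x43007 [P=1 RW=1 US=1 PS=0]
  L1: frame=0x43 idx=27 entry=0x45007 [P=1 RW=1 US=1 PS=0]
  L2: frame=0x45 idx=13 entry=0x46007 [P=1 RW=1 US=1 PS=0]
  → PA=0x46D72  (3 entries read)

TLB: [["0x40360D", "0x46"]]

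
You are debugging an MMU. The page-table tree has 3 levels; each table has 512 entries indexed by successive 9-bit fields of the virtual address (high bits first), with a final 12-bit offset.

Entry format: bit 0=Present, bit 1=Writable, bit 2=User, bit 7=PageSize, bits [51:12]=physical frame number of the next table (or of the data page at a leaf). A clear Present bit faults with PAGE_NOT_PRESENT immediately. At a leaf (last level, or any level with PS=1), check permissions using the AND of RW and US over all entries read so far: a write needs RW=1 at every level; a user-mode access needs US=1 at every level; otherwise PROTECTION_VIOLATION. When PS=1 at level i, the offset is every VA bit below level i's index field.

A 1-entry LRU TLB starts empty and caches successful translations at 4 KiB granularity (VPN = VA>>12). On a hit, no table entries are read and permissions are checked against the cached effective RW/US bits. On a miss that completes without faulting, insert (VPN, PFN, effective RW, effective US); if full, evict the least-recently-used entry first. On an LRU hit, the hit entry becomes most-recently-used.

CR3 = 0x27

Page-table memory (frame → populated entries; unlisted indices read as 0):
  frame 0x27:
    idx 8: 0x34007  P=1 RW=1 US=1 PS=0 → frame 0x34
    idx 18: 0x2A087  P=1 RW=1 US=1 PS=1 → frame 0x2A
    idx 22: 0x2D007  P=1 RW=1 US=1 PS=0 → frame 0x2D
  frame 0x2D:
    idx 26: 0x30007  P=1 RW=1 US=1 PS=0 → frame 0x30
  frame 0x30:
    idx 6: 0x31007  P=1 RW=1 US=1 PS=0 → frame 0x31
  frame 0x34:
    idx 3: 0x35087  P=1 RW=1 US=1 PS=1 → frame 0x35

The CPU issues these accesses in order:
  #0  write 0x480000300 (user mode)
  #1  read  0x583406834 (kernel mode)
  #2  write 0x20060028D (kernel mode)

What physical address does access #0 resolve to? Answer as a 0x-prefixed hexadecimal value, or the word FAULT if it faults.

Walk each access:
#0 VA=0x480000300 (w,user):
  lvl0: tbl 0x27, slot 18 ⇒ 0x2A087 (P1/RW1/US1/PS1)
  ⇒ phys 0x2A300 (huge @L0)  [1 reads]
#1 VA=0x583406834 (r,kernel):
  lvl0: tbl 0x27, slot 22 ⇒ 0x2D007 (P1/RW1/US1/PS0)
  lvl1: tbl 0x2D, slot 26 ⇒ 0x30007 (P1/RW1/US1/PS0)
  lvl2: tbl 0x30, slot 6 ⇒ 0x31007 (P1/RW1/US1/PS0)
  ⇒ phys 0x31834  [3 reads]
#2 VA=0x20060028D (w,kernel):
  lvl0: tbl 0x27, slot 8 ⇒ 0x34007 (P1/RW1/US1/PS0)
  lvl1: tbl 0x34, slot 3 ⇒ 0x35087 (P1/RW1/US1/PS1)
  ⇒ phys 0x3528D (huge @L1)  [2 reads]

Access #0 PA: 0x2A300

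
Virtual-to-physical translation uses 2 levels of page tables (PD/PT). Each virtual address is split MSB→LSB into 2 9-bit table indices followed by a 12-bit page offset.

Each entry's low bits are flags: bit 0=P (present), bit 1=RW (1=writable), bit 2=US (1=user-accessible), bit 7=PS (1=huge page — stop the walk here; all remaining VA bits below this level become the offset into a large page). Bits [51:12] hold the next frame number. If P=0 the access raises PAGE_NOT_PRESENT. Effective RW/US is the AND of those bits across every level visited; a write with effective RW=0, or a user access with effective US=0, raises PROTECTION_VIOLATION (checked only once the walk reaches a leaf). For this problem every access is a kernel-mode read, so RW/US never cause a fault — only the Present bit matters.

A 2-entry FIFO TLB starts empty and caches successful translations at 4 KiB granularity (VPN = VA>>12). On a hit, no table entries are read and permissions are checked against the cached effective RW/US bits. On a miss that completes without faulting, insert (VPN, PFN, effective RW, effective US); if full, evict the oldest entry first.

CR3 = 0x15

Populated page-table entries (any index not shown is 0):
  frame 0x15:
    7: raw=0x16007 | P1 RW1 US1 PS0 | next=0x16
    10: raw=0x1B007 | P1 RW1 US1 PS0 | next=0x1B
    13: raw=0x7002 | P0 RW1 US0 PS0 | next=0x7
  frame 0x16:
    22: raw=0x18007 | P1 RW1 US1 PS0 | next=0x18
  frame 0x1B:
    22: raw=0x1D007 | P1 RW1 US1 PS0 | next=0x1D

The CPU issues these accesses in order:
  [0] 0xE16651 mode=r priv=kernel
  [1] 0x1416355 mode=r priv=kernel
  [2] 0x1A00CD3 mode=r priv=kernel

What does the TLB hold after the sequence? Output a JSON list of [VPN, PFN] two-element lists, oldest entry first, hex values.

Per-access translation:
#0 VA=0xE16651 (r,kernel):
  L0 @0x15[7] → 0x16007  P=1,RW=1,US=1,PS=0
  L1 @0x16[22] → 0x18007  P=1,RW=1,US=1,PS=0
  ⇒ phys 0x18651  [2 reads]
#1 VA=0x1416355 (r,kernel):
  L0 @0x15[10] → 0x1B007  P=1,RW=1,US=1,PS=0
  L1 @0x1B[22] → 0x1D007  P=1,RW=1,US=1,PS=0
  ⇒ phys 0x1D355  [2 reads]
#2 VA=0x1A00CD3 (r,kernel):
  L0 @0x15[13] → 0x7002  P=0,RW=1,US=0,PS=0
  → PAGE_NOT_PRESENT  (1 entries read)

TLB: [["0xE16", "0x18"], ["0x1416", "0x1D"]]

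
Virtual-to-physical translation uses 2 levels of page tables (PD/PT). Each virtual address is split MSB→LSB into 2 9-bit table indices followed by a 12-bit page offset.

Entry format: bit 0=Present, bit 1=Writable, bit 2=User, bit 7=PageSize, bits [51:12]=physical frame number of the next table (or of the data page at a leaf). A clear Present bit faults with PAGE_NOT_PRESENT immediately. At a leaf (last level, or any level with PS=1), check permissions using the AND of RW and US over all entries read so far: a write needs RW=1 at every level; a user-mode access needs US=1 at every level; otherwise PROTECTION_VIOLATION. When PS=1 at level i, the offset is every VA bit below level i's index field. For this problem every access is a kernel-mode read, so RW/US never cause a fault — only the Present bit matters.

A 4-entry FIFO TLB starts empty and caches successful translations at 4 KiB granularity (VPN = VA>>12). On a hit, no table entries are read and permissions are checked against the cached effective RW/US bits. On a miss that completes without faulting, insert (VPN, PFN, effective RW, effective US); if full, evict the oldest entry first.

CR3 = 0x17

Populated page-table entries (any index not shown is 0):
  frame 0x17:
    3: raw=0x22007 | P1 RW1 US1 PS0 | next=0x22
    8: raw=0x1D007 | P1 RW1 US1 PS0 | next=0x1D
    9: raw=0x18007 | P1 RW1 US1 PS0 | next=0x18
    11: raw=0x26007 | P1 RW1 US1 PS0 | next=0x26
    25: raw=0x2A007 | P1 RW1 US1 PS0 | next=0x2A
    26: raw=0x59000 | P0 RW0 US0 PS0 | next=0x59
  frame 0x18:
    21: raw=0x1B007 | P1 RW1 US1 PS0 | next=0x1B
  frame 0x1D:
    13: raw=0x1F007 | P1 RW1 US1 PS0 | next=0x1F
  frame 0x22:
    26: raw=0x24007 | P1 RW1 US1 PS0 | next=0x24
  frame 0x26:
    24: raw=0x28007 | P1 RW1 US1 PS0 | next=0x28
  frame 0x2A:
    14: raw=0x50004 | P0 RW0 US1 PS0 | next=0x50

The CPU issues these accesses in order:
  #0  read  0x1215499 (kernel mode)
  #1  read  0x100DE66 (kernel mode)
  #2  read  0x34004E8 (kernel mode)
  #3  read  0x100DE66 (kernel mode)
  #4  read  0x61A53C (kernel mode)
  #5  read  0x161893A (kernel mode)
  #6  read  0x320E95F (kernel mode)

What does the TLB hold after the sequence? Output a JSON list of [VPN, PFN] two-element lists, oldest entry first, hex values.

Per-access translation:
#0 VA=0x1215499 (r,kernel):
  L0: frame=0x17 idx=9 entry=0x18007 [P=1 RW=1 US=1 PS=0]
  L1: frame=0x18 idx=21 entry=0x1B007 [P=1 RW=1 US=1 PS=0]
  → PA=0x1B499  (2 entries read)
#1 VA=0x100DE66 (r,kernel):
  L0: frame=0x17 idx=8 entry=0x1D007 [P=1 RW=1 US=1 PS=0]
  L1: frame=0x1D idx=13 entry=0x1F007 [P=1 RW=1 US=1 PS=0]
  → PA=0x1FE66  (2 entries read)
#2 VA=0x34004E8 (r,kernel):
  L0: frame=0x17 idx=26 entry=0x59000 [P=0 RW=0 US=0 PS=0]
  → PAGE_NOT_PRESENT  (1 entries read)
#3 VA=0x100DE66 (r,kernel):
  TLB hit vpn=0x100D → PA=0x1FE66
#4 VA=0x61A53C (r,kernel):
  L0: frame=0x17 idx=3 entry=0x22007 [P=1 RW=1 US=1 PS=0]
  L1: frame=0x22 idx=26 entry=0x24007 [P=1 RW=1 US=1 PS=0]
  → PA=0x2453C  (2 entries read)
#5 VA=0x161893A (r,kernel):
  L0: frame=0x17 idx=11 entry=0x26007 [P=1 RW=1 US=1 PS=0]
  L1: frame=0x26 idx=24 entry=0x28007 [P=1 RW=1 US=1 PS=0]
  → PA=0x2893A  (2 entries read)
#6 VA=0x320E95F (r,kernel):
  L0: frame=0x17 idx=25 entry=0x2A007 [P=1 RW=1 US=1 PS=0]
  L1: frame=0x2A idx=14 entry=0x50004 [P=0 RW=0 US=1 PS=0]
  → PAGE_NOT_PRESENT  (2 entries read)

TLB: [["0x1215", "0x1B"], ["0x100D", "0x1F"], ["0x61A", "0x24"], ["0x1618", "0x28"]]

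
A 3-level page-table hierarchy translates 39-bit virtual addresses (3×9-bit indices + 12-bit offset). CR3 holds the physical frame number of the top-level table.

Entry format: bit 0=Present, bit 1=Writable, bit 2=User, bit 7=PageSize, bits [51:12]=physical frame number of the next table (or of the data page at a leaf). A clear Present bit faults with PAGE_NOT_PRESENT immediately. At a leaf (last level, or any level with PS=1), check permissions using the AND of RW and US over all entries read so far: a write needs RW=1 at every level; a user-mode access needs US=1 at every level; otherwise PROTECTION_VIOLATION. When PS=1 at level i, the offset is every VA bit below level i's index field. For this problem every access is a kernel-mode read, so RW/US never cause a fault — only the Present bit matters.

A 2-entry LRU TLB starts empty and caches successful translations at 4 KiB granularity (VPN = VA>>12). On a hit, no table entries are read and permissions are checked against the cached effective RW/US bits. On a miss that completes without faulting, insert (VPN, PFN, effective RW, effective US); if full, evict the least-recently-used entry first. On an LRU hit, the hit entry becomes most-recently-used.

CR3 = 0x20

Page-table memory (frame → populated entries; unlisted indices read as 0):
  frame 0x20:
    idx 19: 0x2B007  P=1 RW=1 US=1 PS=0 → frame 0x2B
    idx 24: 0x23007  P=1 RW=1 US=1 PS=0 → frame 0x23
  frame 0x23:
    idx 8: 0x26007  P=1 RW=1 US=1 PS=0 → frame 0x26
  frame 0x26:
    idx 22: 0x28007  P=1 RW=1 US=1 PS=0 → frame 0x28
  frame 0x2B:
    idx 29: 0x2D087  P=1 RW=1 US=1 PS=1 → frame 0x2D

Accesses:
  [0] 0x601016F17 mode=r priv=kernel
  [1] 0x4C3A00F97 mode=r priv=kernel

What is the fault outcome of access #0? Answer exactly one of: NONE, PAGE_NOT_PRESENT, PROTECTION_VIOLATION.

Trace:
#0 VA=0x601016F17 (r,kernel):
  L0 @0x20[24] → 0x23007  P=1,RW=1,US=1,PS=0
  L1 @0x23[8] → 0x26007  P=1,RW=1,US=1,PS=0
  L2 @0x26[22] → 0x28007  P=1,RW=1,US=1,PS=0
  ⇒ phys 0x28F17  [3 reads]
#1 VA=0x4C3A00F97 (r,kernel):
  L0 @0x20[19] → 0x2B007  P=1,RW=1,US=1,PS=0
  L1 @0x2B[29] → 0x2D087  P=1,RW=1,US=1,PS=1
  ⇒ phys 0x2DF97 (huge @L1)  [2 reads]

Access #0 fault: NONE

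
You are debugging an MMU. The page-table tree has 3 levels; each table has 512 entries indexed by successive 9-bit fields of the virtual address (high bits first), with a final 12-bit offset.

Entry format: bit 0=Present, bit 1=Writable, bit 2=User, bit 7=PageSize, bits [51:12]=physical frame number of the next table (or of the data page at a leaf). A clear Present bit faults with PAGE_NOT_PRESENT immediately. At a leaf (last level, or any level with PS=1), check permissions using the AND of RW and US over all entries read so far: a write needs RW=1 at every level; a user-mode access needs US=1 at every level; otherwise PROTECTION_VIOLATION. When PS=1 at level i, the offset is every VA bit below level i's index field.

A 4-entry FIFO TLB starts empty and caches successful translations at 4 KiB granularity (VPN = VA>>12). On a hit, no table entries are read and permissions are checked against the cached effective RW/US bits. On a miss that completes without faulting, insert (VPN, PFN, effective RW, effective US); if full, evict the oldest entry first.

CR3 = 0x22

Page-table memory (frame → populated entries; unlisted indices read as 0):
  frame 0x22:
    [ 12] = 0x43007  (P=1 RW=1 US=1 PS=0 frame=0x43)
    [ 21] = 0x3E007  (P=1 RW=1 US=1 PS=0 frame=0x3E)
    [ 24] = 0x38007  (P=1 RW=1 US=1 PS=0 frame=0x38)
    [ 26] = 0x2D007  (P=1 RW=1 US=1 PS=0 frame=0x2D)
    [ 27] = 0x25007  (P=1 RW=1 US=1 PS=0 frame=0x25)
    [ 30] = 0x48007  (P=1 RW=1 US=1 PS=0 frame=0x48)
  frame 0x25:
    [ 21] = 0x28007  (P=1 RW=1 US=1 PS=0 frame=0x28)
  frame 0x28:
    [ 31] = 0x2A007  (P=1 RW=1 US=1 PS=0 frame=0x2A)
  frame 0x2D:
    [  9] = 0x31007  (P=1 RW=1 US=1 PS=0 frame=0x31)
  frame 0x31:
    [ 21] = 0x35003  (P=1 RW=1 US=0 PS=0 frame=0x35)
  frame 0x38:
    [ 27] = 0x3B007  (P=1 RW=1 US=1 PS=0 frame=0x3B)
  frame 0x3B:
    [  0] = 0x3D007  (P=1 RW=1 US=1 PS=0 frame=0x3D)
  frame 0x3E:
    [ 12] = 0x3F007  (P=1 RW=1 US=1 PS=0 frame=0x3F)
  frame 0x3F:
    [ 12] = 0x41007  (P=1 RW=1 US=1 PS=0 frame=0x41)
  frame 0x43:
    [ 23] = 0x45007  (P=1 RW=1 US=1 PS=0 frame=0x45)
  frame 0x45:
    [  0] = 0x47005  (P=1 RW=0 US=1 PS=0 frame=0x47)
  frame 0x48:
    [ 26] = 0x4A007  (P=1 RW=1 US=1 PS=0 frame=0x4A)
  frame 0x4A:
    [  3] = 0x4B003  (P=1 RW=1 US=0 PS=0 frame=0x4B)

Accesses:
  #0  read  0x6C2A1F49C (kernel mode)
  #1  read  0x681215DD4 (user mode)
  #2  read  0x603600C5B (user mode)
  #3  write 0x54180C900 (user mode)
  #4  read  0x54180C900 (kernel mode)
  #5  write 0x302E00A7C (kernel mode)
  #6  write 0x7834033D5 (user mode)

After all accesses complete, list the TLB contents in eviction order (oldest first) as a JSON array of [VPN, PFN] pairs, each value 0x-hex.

Trace:
#0 VA=0x6C2A1F49C (r,kernel):
  lvl0: tbl 0x22, slot 27 ⇒ 0x25007 (P1/RW1/US1/PS0)
  lvl1: tbl 0x25, slot 21 ⇒ 0x28007 (P1/RW1/US1/PS0)
  lvl2: tbl 0x28, slot 31 ⇒ 0x2A007 (P1/RW1/US1/PS0)
  → PA=0x2A49C  (3 entries read)
#1 VA=0x681215DD4 (r,user):
  lvl0: tbl 0x22, slot 26 ⇒ 0x2D007 (P1/RW1/US1/PS0)
  lvl1: tbl 0x2D, slot 9 ⇒ 0x31007 (P1/RW1/US1/PS0)
  lvl2: tbl 0x31, slot 21 ⇒ 0x35003 (P1/RW1/US0/PS0)
  ⇒ fault: PROTECTION_VIOLATION  — 3 lookups
#2 VA=0x603600C5B (r,user):
  lvl0: tbl 0x22, slot 24 ⇒ 0x38007 (P1/RW1/US1/PS0)
  lvl1: tbl 0x38, slot 27 ⇒ 0x3B007 (P1/RW1/US1/PS0)
  lvl2: tbl 0x3B, slot 0 ⇒ 0x3D007 (P1/RW1/US1/PS0)
  → PA=0x3DC5B  (3 entries read)
#3 VA=0x54180C900 (w,user):
  lvl0: tbl 0x22, slot 21 ⇒ 0x3E007 (P1/RW1/US1/PS0)
  lvl1: tbl 0x3E, slot 12 ⇒ 0x3F007 (P1/RW1/US1/PS0)
  lvl2: tbl 0x3F, slot 12 ⇒ 0x41007 (P1/RW1/US1/PS0)
  → PA=0x41900  (3 entries read)
#4 VA=0x54180C900 (r,kernel):
  TLB hit vpn=0x54180C → PA=0x41900
#5 VA=0x302E00A7C (w,kernel):
  lvl0: tbl 0x22, slot 12 ⇒ 0x43007 (P1/RW1/US1/PS0)
  lvl1: tbl 0x43, slot 23 ⇒ 0x45007 (P1/RW1/US1/PS0)
  lvl2: tbl 0x45, slot 0 ⇒ 0x47005 (P1/RW0/US1/PS0)
  ⇒ fault: PROTECTION_VIOLATION  — 3 lookups
#6 VA=0x7834033D5 (w,user):
  lvl0: tbl 0x22, slot 30 ⇒ 0x48007 (P1/RW1/US1/PS0)
  lvl1: tbl 0x48, slot 26 ⇒ 0x4A007 (P1/RW1/US1/PS0)
  lvl2: tbl 0x4A, slot 3 ⇒ 0x4B003 (P1/RW1/US0/PS0)
  ⇒ fault: PROTECTION_VIOLATION  — 3 lookups

TLB: [["0x6C2A1F", "0x2A"], ["0x603600", "0x3D"], ["0x54180C", "0x41"]]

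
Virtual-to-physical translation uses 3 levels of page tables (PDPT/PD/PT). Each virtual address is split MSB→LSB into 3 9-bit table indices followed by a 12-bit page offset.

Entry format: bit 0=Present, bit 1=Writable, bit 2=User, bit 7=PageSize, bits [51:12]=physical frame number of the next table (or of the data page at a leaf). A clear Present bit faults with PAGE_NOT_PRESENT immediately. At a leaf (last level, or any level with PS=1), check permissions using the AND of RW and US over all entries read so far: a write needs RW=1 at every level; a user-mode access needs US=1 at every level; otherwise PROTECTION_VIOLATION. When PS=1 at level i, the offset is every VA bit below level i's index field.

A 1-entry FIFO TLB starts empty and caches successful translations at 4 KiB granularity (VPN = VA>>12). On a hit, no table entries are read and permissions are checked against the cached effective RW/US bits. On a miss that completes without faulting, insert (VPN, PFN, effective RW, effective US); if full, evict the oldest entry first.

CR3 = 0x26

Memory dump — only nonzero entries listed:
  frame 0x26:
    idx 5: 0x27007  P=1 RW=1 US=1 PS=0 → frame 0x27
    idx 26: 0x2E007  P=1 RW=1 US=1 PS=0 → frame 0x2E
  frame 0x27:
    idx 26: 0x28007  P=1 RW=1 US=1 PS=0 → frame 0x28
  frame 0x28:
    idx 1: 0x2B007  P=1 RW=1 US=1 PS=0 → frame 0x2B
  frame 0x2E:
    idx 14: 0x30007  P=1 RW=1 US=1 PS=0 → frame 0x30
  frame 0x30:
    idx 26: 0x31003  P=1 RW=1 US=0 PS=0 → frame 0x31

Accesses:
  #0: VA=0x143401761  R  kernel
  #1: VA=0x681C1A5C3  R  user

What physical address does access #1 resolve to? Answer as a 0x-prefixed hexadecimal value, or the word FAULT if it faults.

Per-access translation:
#0 VA=0x143401761 (r,kernel):
  [0] read 0x26 idx=5: raw=0x27007 flags P=1 W=1 U=1 S=0
  [1] read 0x27 idx=26: raw=0x28007 flags P=1 W=1 U=1 S=0
  [2] read 0x28 idx=1: raw=0x2B007 flags P=1 W=1 U=1 S=0
  → PA=0x2B761  (3 entries read)
#1 VA=0x681C1A5C3 (r,user):
  [0] read 0x26 idx=26: raw=0x2E007 flags P=1 W=1 U=1 S=0
  [1] read 0x2E idx=14: raw=0x30007 flags P=1 W=1 U=1 S=0
  [2] read 0x30 idx=26: raw=0x31003 flags P=1 W=1 U=0 S=0
  ✗ PROTECTION_VIOLATION  [3 reads]

Access #1 PA: FAULT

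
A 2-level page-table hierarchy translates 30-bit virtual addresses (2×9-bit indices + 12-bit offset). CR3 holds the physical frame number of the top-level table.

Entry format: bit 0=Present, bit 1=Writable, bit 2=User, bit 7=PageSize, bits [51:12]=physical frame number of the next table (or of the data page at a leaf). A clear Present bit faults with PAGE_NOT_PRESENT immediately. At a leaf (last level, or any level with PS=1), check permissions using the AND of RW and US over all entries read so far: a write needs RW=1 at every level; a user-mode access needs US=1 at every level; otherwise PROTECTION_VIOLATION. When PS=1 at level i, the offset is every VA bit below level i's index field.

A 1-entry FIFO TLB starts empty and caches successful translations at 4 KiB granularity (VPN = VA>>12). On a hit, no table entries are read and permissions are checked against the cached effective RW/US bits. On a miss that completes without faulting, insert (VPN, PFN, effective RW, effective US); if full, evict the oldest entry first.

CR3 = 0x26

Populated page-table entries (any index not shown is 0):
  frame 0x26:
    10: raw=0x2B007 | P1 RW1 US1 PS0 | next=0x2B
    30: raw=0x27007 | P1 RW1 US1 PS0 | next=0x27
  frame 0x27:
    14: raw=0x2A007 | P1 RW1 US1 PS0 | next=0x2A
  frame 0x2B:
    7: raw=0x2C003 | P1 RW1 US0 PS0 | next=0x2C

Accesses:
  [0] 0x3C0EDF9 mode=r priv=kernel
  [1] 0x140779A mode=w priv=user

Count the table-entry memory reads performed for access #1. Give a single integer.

Trace:
#0 VA=0x3C0EDF9 (r,kernel):
  lvl0: tbl 0x26, slot 30 ⇒ 0x27007 (P1/RW1/US1/PS0)
  lvl1: tbl 0x27, slot 14 ⇒ 0x2A007 (P1/RW1/US1/PS0)
  → PA=0x2ADF9  (2 entries read)
#1 VA=0x140779A (w,user):
  lvl0: tbl 0x26, slot 10 ⇒ 0x2B007 (P1/RW1/US1/PS0)
  lvl1: tbl 0x2B, slot 7 ⇒ 0x2C003 (P1/RW1/US0/PS0)
  ✗ PROTECTION_VIOLATION  [2 reads]

Entries read for #1: 2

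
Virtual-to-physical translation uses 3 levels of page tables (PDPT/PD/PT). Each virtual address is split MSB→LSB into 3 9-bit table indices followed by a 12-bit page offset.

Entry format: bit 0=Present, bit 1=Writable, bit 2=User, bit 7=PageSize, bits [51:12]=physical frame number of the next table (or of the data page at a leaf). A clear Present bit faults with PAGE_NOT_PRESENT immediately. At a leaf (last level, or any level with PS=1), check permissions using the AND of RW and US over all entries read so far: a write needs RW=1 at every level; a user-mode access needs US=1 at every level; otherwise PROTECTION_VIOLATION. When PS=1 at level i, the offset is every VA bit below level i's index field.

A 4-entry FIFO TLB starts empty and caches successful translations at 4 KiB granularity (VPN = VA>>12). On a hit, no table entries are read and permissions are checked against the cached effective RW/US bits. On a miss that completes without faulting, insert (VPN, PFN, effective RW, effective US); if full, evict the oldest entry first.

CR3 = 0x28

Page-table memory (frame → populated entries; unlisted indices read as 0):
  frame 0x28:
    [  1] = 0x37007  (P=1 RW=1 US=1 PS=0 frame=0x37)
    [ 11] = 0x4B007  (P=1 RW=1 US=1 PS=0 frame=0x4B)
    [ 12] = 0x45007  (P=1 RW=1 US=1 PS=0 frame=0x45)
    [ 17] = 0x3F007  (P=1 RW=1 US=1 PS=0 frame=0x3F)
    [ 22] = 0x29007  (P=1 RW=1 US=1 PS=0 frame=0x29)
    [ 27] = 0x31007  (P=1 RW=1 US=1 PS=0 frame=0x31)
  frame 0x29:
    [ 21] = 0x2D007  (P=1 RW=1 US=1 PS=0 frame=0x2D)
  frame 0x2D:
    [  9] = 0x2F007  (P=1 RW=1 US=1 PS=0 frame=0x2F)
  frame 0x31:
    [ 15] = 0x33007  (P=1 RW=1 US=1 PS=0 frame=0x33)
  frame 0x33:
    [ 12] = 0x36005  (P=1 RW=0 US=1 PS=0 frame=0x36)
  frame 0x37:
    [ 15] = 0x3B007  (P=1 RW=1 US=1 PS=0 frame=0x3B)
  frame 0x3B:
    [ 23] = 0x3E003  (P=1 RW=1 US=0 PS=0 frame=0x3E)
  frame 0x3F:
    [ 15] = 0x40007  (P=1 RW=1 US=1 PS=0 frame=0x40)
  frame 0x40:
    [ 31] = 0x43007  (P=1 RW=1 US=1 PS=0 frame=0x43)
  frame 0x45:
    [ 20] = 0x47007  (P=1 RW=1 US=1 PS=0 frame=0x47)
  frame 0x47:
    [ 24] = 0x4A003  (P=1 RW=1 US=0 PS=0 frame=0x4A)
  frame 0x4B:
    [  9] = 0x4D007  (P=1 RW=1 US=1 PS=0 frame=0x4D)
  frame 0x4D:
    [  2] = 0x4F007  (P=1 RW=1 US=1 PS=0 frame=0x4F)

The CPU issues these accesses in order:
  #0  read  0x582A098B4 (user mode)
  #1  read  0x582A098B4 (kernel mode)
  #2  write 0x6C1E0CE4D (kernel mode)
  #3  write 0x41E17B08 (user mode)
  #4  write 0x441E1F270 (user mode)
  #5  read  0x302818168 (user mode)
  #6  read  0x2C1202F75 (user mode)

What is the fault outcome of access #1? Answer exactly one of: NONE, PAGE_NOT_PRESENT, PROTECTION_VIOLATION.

Trace:
#0 VA=0x582A098B4 (r,user):
  lvl0: tbl 0x28, slot 22 ⇒ 0x29007 (P1/RW1/US1/PS0)
  lvl1: tbl 0x29, slot 21 ⇒ 0x2D007 (P1/RW1/US1/PS0)
  lvl2: tbl 0x2D, slot 9 ⇒ 0x2F007 (P1/RW1/US1/PS0)
  ✓ 0x2F8B4  — 3 lookups
#1 VA=0x582A098B4 (r,kernel):
  TLB hit vpn=0x582A09 → PA=0x2F8B4
#2 VA=0x6C1E0CE4D (w,kernel):
  lvl0: tbl 0x28, slot 27 ⇒ 0x31007 (P1/RW1/US1/PS0)
  lvl1: tbl 0x31, slot 15 ⇒ 0x33007 (P1/RW1/US1/PS0)
  lvl2: tbl 0x33, slot 12 ⇒ 0x36005 (P1/RW0/US1/PS0)
  ⇒ fault: PROTECTION_VIOLATION  — 3 lookups
#3 VA=0x41E17B08 (w,user):
  lvl0: tbl 0x28, slot 1 ⇒ 0x37007 (P1/RW1/US1/PS0)
  lvl1: tbl 0x37, slot 15 ⇒ 0x3B007 (P1/RW1/US1/PS0)
  lvl2: tbl 0x3B, slot 23 ⇒ 0x3E003 (P1/RW1/US0/PS0)
  ⇒ fault: PROTECTION_VIOLATION  — 3 lookups
#4 VA=0x441E1F270 (w,user):
  lvl0: tbl 0x28, slot 17 ⇒ 0x3F007 (P1/RW1/US1/PS0)
  lvl1: tbl 0x3F, slot 15 ⇒ 0x40007 (P1/RW1/US1/PS0)
  lvl2: tbl 0x40, slot 31 ⇒ 0x43007 (P1/RW1/US1/PS0)
  ✓ 0x43270  — 3 lookups
#5 VA=0x302818168 (r,user):
  lvl0: tbl 0x28, slot 12 ⇒ 0x45007 (P1/RW1/US1/PS0)
  lvl1: tbl 0x45, slot 20 ⇒ 0x47007 (P1/RW1/US1/PS0)
  lvl2: tbl 0x47, slot 24 ⇒ 0x4A003 (P1/RW1/US0/PS0)
  ⇒ fault: PROTECTION_VIOLATION  — 3 lookups
#6 VA=0x2C1202F75 (r,user):
  lvl0: tbl 0x28, slot 11 ⇒ 0x4B007 (P1/RW1/US1/PS0)
  lvl1: tbl 0x4B, slot 9 ⇒ 0x4D007 (P1/RW1/US1/PS0)
  lvl2: tbl 0x4D, slot 2 ⇒ 0x4F007 (P1/RW1/US1/PS0)
  ✓ 0x4FF75  — 3 lookups

Access #1 fault: NONE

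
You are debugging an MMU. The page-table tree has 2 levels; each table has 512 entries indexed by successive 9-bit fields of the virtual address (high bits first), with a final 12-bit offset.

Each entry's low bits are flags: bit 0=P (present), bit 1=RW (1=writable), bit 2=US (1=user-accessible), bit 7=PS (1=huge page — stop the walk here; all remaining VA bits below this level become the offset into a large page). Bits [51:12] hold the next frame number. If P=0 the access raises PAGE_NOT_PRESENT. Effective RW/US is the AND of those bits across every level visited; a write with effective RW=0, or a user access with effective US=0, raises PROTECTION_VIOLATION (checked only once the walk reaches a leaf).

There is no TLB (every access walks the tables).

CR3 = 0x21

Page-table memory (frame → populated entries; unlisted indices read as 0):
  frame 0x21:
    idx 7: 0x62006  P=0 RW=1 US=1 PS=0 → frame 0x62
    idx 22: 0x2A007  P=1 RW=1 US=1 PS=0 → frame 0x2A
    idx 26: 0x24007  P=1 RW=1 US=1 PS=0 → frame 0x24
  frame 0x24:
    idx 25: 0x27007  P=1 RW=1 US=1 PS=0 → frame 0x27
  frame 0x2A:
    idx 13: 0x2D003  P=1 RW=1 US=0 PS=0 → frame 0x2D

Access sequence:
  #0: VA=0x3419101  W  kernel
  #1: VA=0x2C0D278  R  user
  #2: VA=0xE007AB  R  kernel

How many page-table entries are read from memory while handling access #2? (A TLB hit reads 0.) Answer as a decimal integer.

Trace:
#0 VA=0x3419101 (w,kernel):
  L0: frame=0x21 idx=26 entry=0x24007 [P=1 RW=1 US=1 PS=0]
  L1: frame=0x24 idx=25 entry=0x27007 [P=1 RW=1 US=1 PS=0]
  ⇒ phys 0x27101  [2 reads]
#1 VA=0x2C0D278 (r,user):
  L0: frame=0x21 idx=22 entry=0x2A007 [P=1 RW=1 US=1 PS=0]
  L1: frame=0x2A idx=13 entry=0x2D003 [P=1 RW=1 US=0 PS=0]
  ✗ PROTECTION_VIOLATION  [2 reads]
#2 VA=0xE007AB (r,kernel):
  L0: frame=0x21 idx=7 entry=0x62006 [P=0 RW=1 US=1 PS=0]
  ✗ PAGE_NOT_PRESENT  [1 reads]

Entries read for #2: 1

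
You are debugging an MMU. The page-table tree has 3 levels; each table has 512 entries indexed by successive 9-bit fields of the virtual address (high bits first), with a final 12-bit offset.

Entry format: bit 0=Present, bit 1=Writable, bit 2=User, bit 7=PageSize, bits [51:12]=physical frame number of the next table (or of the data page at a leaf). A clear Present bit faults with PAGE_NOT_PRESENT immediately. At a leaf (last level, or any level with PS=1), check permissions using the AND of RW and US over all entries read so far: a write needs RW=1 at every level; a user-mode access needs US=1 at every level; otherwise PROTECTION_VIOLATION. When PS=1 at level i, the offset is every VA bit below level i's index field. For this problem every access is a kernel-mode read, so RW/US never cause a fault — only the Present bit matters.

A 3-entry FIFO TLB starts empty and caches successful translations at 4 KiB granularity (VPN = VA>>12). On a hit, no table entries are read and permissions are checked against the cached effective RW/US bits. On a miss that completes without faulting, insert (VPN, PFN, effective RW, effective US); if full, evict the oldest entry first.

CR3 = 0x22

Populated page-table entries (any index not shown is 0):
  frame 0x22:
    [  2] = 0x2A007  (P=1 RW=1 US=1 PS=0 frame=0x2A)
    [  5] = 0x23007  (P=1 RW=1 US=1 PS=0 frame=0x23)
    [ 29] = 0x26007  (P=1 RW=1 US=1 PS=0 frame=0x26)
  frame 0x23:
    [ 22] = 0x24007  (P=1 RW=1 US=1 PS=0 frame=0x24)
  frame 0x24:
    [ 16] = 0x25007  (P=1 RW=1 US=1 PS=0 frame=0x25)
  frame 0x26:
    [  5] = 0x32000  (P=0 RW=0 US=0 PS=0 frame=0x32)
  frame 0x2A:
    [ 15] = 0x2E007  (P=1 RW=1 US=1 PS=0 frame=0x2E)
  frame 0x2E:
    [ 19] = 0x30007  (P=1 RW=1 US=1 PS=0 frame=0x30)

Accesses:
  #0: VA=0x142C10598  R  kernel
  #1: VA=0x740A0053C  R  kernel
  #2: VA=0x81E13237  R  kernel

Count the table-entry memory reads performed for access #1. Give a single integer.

Walk each access:
#0 VA=0x142C10598 (r,kernel):
  lvl0: tbl 0x22, slot 5 ⇒ 0x23007 (P1/RW1/US1/PS0)
  lvl1: tbl 0x23, slot 22 ⇒ 0x24007 (P1/RW1/US1/PS0)
  lvl2: tbl 0x24, slot 16 ⇒ 0x25007 (P1/RW1/US1/PS0)
  → PA=0x25598  (3 entries read)
#1 VA=0x740A0053C (r,kernel):
  lvl0: tbl 0x22, slot 29 ⇒ 0x26007 (P1/RW1/US1/PS0)
  lvl1: tbl 0x26, slot 5 ⇒ 0x32000 (P0/RW0/US0/PS0)
  ⇒ fault: PAGE_NOT_PRESENT  — 2 lookups
#2 VA=0x81E13237 (r,kernel):
  lvl0: tbl 0x22, slot 2 ⇒ 0x2A007 (P1/RW1/US1/PS0)
  lvl1: tbl 0x2A, slot 15 ⇒ 0x2E007 (P1/RW1/US1/PS0)
  lvl2: tbl 0x2E, slot 19 ⇒ 0x30007 (P1/RW1/US1/PS0)
  → PA=0x30237  (3 entries read)

Entries read for #1: 2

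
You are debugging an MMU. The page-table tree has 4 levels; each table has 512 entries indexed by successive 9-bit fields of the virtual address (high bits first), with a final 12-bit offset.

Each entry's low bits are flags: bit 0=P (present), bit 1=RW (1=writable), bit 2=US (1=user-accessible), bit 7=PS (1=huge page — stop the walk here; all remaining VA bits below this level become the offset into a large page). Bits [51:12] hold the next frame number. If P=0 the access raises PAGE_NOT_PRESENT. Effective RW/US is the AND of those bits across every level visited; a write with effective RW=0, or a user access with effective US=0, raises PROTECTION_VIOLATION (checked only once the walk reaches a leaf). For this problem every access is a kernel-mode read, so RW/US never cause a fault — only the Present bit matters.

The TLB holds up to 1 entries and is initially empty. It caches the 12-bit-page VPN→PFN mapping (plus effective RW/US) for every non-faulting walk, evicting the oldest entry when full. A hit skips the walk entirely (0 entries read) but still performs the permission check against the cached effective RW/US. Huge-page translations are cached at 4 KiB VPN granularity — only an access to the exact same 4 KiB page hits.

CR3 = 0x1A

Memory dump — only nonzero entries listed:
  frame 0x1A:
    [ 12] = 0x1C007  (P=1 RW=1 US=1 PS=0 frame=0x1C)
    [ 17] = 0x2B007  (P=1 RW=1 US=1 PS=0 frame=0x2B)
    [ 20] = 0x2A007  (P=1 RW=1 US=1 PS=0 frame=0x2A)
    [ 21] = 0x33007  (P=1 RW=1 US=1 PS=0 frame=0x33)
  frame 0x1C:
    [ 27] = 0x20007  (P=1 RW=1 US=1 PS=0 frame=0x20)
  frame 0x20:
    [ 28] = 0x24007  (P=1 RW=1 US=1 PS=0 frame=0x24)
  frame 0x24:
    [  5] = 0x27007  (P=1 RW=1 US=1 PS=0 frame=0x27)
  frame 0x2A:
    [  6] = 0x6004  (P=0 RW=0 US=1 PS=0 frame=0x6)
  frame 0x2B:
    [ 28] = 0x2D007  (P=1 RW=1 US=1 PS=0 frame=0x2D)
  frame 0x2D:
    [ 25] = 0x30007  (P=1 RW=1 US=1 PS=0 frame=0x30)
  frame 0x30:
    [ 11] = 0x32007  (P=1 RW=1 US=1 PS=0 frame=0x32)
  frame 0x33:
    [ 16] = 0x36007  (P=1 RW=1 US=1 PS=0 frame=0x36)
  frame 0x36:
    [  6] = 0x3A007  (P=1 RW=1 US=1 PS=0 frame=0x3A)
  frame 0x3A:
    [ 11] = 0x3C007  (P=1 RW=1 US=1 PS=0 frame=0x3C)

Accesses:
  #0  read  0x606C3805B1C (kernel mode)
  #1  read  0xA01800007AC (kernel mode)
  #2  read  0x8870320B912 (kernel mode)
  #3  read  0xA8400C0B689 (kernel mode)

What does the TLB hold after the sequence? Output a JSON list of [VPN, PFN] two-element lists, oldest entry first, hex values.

Per-access translation:
#0 VA=0x606C3805B1C (r,kernel):
  L0: frame=0x1A idx=12 entry=0x1C007 [P=1 RW=1 US=1 PS=0]
  L1: frame=0x1C idx=27 entry=0x20007 [P=1 RW=1 US=1 PS=0]
  L2: frame=0x20 idx=28 entry=0x24007 [P=1 RW=1 US=1 PS=0]
  L3: frame=0x24 idx=5 entry=0x27007 [P=1 RW=1 US=1 PS=0]
  → PA=0x27B1C  (4 entries read)
#1 VA=0xA01800007AC (r,kernel):
  L0: frame=0x1A idx=20 entry=0x2A007 [P=1 RW=1 US=1 PS=0]
  L1: frame=0x2A idx=6 entry=0x6004 [P=0 RW=0 US=1 PS=0]
  → PAGE_NOT_PRESENT  (2 entries read)
#2 VA=0x8870320B912 (r,kernel):
  L0: frame=0x1A idx=17 entry=0x2B007 [P=1 RW=1 US=1 PS=0]
  L1: frame=0x2B idx=28 entry=0x2D007 [P=1 RW=1 US=1 PS=0]
  L2: frame=0x2D idx=25 entry=0x30007 [P=1 RW=1 US=1 PS=0]
  L3: frame=0x30 idx=11 entry=0x32007 [P=1 RW=1 US=1 PS=0]
  → PA=0x32912  (4 entries read)
#3 VA=0xA8400C0B689 (r,kernel):
  L0: frame=0x1A idx=21 entry=0x33007 [P=1 RW=1 US=1 PS=0]
  L1: frame=0x33 idx=16 entry=0x36007 [P=1 RW=1 US=1 PS=0]
  L2: frame=0x36 idx=6 entry=0x3A007 [P=1 RW=1 US=1 PS=0]
  L3: frame=0x3A idx=11 entry=0x3C007 [P=1 RW=1 US=1 PS=0]
  → PA=0x3C689  (4 entries read)

TLB: [["0xA8400C0B", "0x3C"]]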